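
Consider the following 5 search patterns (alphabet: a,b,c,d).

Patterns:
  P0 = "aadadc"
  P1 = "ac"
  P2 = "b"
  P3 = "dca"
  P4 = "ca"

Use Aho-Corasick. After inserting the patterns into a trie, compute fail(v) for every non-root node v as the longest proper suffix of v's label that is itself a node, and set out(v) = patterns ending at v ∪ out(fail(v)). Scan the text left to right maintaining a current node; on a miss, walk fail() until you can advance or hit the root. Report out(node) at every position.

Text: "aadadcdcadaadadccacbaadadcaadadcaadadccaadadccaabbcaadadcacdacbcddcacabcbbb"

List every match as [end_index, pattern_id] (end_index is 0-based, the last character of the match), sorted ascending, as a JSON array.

Construct AC machine:
Trie nodes:
  0='ε' goto a→1 b→8 c→12 d→9
  1='a' goto a→2 c→7
  2='aa' goto d→3
  3='aad' goto a→4
  4='aada' goto d→5
  5='aadad' goto c→6
  6='aadadc' goto ·  ←P0
  7='ac' goto ·  ←P1
  8='b' goto ·  ←P2
  9='d' goto c→10
  10='dc' goto a→11
  11='dca' goto ·  ←P3
  12='c' goto a→13
  13='ca' goto ·  ←P4

Failure links (BFS by depth):
  n1('a'): parent n0 fail=0; on 'a' 0 → fail=0;  out ∅∪∅=∅
  n8('b'): parent n0 fail=0; on 'b' 0 → fail=0;  out {2}∪∅={2}
  n9('d'): parent n0 fail=0; on 'd' 0 → fail=0;  out ∅∪∅=∅
  n12('c'): parent n0 fail=0; on 'c' 0 → fail=0;  out ∅∪∅=∅
  n2('aa'): parent n1 fail=0; on 'a' 0 → fail=1;  out ∅∪∅=∅
  n7('ac'): parent n1 fail=0; on 'c' 0 → fail=12;  out {1}∪∅={1}
  n10('dc'): parent n9 fail=0; on 'c' 0 → fail=12;  out ∅∪∅=∅
  n13('ca'): parent n12 fail=0; on 'a' 0 → fail=1;  out {4}∪∅={4}
  n3('aad'): parent n2 fail=1; on 'd' 1→0 → fail=9;  out ∅∪∅=∅
  n11('dca'): parent n10 fail=12; on 'a' 12 → fail=13;  out {3}∪{4}={3,4}
  n4('aada'): parent n3 fail=9; on 'a' 9→0 → fail=1;  out ∅∪∅=∅
  n5('aadad'): parent n4 fail=1; on 'd' 1→0 → fail=9;  out ∅∪∅=∅
  n6('aadadc'): parent n5 fail=9; on 'c' 9 → fail=10;  out {0}∪∅={0}

Scan:
[0] read 'a'  n0⇒n1
[1] read 'a'  n1⇒n2
[2] read 'd'  n2⇒n3
[3] read 'a'  n3⇒n4
[4] read 'd'  n4⇒n5
[5] read 'c'  n5⇒n6  emit P0@[0:5]
[6] read 'd'  n6⇒n9 (fail-walked)
[7] read 'c'  n9⇒n10
[8] read 'a'  n10⇒n11  emit P3@[6:8],P4@[7:8]
[9] read 'd'  n11⇒n9 (fail-walked)
[10] read 'a'  n9⇒n1 (fail-walked)
[11] read 'a'  n1⇒n2
[12] read 'd'  n2⇒n3
[13] read 'a'  n3⇒n4
[14] read 'd'  n4⇒n5
[15] read 'c'  n5⇒n6  emit P0@[10:15]
[16] read 'c'  n6⇒n12 (fail-walked)
[17] read 'a'  n12⇒n13  emit P4@[16:17]
[18] read 'c'  n13⇒n7 (fail-walked)  emit P1@[17:18]
[19] read 'b'  n7⇒n8 (fail-walked)  emit P2@[19:19]
[20] read 'a'  n8⇒n1 (fail-walked)
[21] read 'a'  n1⇒n2
[22] read 'd'  n2⇒n3
[23] read 'a'  n3⇒n4
[24] read 'd'  n4⇒n5
[25] read 'c'  n5⇒n6  emit P0@[20:25]
[26] read 'a'  n6⇒n11 (fail-walked)  emit P3@[24:26],P4@[25:26]
[27] read 'a'  n11⇒n2 (fail-walked)
[28] read 'd'  n2⇒n3
[29] read 'a'  n3⇒n4
[30] read 'd'  n4⇒n5
[31] read 'c'  n5⇒n6  emit P0@[26:31]
[32] read 'a'  n6⇒n11 (fail-walked)  emit P3@[30:32],P4@[31:32]
[33] read 'a'  n11⇒n2 (fail-walked)
[34] read 'd'  n2⇒n3
[35] read 'a'  n3⇒n4
[36] read 'd'  n4⇒n5
[37] read 'c'  n5⇒n6  emit P0@[32:37]
[38] read 'c'  n6⇒n12 (fail-walked)
[39] read 'a'  n12⇒n13  emit P4@[38:39]
[40] read 'a'  n13⇒n2 (fail-walked)
[41] read 'd'  n2⇒n3
[42] read 'a'  n3⇒n4
[43] read 'd'  n4⇒n5
[44] read 'c'  n5⇒n6  emit P0@[39:44]
[45] read 'c'  n6⇒n12 (fail-walked)
[46] read 'a'  n12⇒n13  emit P4@[45:46]
[47] read 'a'  n13⇒n2 (fail-walked)
[48] read 'b'  n2⇒n8 (fail-walked)  emit P2@[48:48]
[49] read 'b'  n8⇒n8 (fail-walked)  emit P2@[49:49]
[50] read 'c'  n8⇒n12 (fail-walked)
[51] read 'a'  n12⇒n13  emit P4@[50:51]
[52] read 'a'  n13⇒n2 (fail-walked)
[53] read 'd'  n2⇒n3
[54] read 'a'  n3⇒n4
[55] read 'd'  n4⇒n5
[56] read 'c'  n5⇒n6  emit P0@[51:56]
[57] read 'a'  n6⇒n11 (fail-walked)  emit P3@[55:57],P4@[56:57]
[58] read 'c'  n11⇒n7 (fail-walked)  emit P1@[57:58]
[59] read 'd'  n7⇒n9 (fail-walked)
[60] read 'a'  n9⇒n1 (fail-walked)
[61] read 'c'  n1⇒n7  emit P1@[60:61]
[62] read 'b'  n7⇒n8 (fail-walked)  emit P2@[62:62]
[63] read 'c'  n8⇒n12 (fail-walked)
[64] read 'd'  n12⇒n9 (fail-walked)
[65] read 'd'  n9⇒n9 (fail-walked)
[66] read 'c'  n9⇒n10
[67] read 'a'  n10⇒n11  emit P3@[65:67],P4@[66:67]
[68] read 'c'  n11⇒n7 (fail-walked)  emit P1@[67:68]
[69] read 'a'  n7⇒n13 (fail-walked)  emit P4@[68:69]
[70] read 'b'  n13⇒n8 (fail-walked)  emit P2@[70:70]
[71] read 'c'  n8⇒n12 (fail-walked)
[72] read 'b'  n12⇒n8 (fail-walked)  emit P2@[72:72]
[73] read 'b'  n8⇒n8 (fail-walked)  emit P2@[73:73]
[74] read 'b'  n8⇒n8 (fail-walked)  emit P2@[74:74]

All matches (sorted): [[5,0],[8,3],[8,4],[15,0],[17,4],[18,1],[19,2],[25,0],[26,3],[26,4],[31,0],[32,3],[32,4],[37,0],[39,4],[44,0],[46,4],[48,2],[49,2],[51,4],[56,0],[57,3],[57,4],[58,1],[61,1],[62,2],[67,3],[67,4],[68,1],[69,4],[70,2],[72,2],[73,2],[74,2]]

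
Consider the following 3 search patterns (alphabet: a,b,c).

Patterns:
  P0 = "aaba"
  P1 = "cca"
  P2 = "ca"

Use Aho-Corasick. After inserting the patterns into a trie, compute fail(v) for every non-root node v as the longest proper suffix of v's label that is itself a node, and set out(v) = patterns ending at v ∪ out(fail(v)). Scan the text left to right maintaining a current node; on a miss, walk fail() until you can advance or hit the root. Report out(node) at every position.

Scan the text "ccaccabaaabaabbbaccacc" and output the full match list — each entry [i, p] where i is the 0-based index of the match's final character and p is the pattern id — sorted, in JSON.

Build automaton:
Trie (insert patterns):
  n0 'ε': a→1 c→5
  n1 'a': a→2
  n2 'aa': b→3
  n3 'aab': a→4
  n4 'aaba': ·  [P0 ends]
  n5 'c': a→8 c→6
  n6 'cc': a→7
  n7 'cca': ·  [P1 ends]
  n8 'ca': ·  [P2 ends]

BFS fail/out derivation:
  n1('a'): parent n0 fail=0; on 'a' 0 → fail=0;  out ∅∪∅=∅
  n5('c'): parent n0 fail=0; on 'c' 0 → fail=0;  out ∅∪∅=∅
  n2('aa'): parent n1 fail=0; on 'a' 0 → fail=1;  out ∅∪∅=∅
  n6('cc'): parent n5 fail=0; on 'c' 0 → fail=5;  out ∅∪∅=∅
  n8('ca'): parent n5 fail=0; on 'a' 0 → fail=1;  out {2}∪∅={2}
  n3('aab'): parent n2 fail=1; on 'b' 1→0 → fail=0;  out ∅∪∅=∅
  n7('cca'): parent n6 fail=5; on 'a' 5 → fail=8;  out {1}∪{2}={1,2}
  n4('aaba'): parent n3 fail=0; on 'a' 0 → fail=1;  out {0}∪∅={0}

Run:
i=0 'c': node 0→5
i=1 'c': node 5→6
i=2 'a': node 6→7  ** P1@[0:2],P2@[1:2]
i=3 'c': node 7→5 (via fail)
i=4 'c': node 5→6
i=5 'a': node 6→7  ** P1@[3:5],P2@[4:5]
i=6 'b': node 7→0 (via fail)
i=7 'a': node 0→1
i=8 'a': node 1→2
i=9 'a': node 2→2 (via fail)
i=10 'b': node 2→3
i=11 'a': node 3→4  ** P0@[8:11]
i=12 'a': node 4→2 (via fail)
i=13 'b': node 2→3
i=14 'b': node 3→0 (via fail)
i=15 'b': node 0→0
i=16 'a': node 0→1
i=17 'c': node 1→5 (via fail)
i=18 'c': node 5→6
i=19 'a': node 6→7  ** P1@[17:19],P2@[18:19]
i=20 'c': node 7→5 (via fail)
i=21 'c': node 5→6

All matches (sorted): [[2,1],[2,2],[5,1],[5,2],[11,0],[19,1],[19,2]]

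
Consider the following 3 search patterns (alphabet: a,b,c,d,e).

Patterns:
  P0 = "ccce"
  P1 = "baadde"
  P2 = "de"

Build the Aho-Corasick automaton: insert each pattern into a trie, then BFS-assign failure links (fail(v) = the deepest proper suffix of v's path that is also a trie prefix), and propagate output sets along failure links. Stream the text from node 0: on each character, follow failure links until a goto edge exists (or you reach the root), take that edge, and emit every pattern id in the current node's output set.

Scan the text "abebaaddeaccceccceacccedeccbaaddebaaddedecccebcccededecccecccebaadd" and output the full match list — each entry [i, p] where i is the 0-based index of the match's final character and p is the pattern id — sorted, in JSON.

Construct AC machine:
Trie nodes:
  n0 'ε': b→5 c→1 d→11
  n1 'c': c→2
  n2 'cc': c→3
  n3 'ccc': e→4
  n4 'ccce': ·  [P0 ends]
  n5 'b': a→6
  n6 'ba': a→7
  n7 'baa': d→8
  n8 'baad': d→9
  n9 'baadd': e→10
  n10 'baadde': ·  [P1 ends]
  n11 'd': e→12
  n12 'de': ·  [P2 ends]

BFS fail/out derivation:
  n1('c'): parent n0 fail=0; on 'c' 0 → fail=0;  out ∅∪∅=∅
  n5('b'): parent n0 fail=0; on 'b' 0 → fail=0;  out ∅∪∅=∅
  n11('d'): parent n0 fail=0; on 'd' 0 → fail=0;  out ∅∪∅=∅
  n2('cc'): parent n1 fail=0; on 'c' 0 → fail=1;  out ∅∪∅=∅
  n6('ba'): parent n5 fail=0; on 'a' 0 → fail=0;  out ∅∪∅=∅
  n12('de'): parent n11 fail=0; on 'e' 0 → fail=0;  out {2}∪∅={2}
  n3('ccc'): parent n2 fail=1; on 'c' 1 → fail=2;  out ∅∪∅=∅
  n7('baa'): parent n6 fail=0; on 'a' 0 → fail=0;  out ∅∪∅=∅
  n4('ccce'): parent n3 fail=2; on 'e' 2→1→0 → fail=0;  out {0}∪∅={0}
  n8('baad'): parent n7 fail=0; on 'd' 0 → fail=11;  out ∅∪∅=∅
  n9('baadd'): parent n8 fail=11; on 'd' 11→0 → fail=11;  out ∅∪∅=∅
  n10('baadde'): parent n9 fail=11; on 'e' 11 → fail=12;  out {1}∪{2}={1,2}

Run:
i=0 'a': node 0→0
i=1 'b': node 0→5
i=2 'e': node 5→0 (via fail)
i=3 'b': node 0→5
i=4 'a': node 5→6
i=5 'a': node 6→7
i=6 'd': node 7→8
i=7 'd': node 8→9
i=8 'e': node 9→10  emit P1@[3:8],P2@[7:8]
i=9 'a': node 10→0 (via fail)
i=10 'c': node 0→1
i=11 'c': node 1→2
i=12 'c': node 2→3
i=13 'e': node 3→4  emit P0@[10:13]
i=14 'c': node 4→1 (via fail)
i=15 'c': node 1→2
i=16 'c': node 2→3
i=17 'e': node 3→4  emit P0@[14:17]
i=18 'a': node 4→0 (via fail)
i=19 'c': node 0→1
i=20 'c': node 1→2
i=21 'c': node 2→3
i=22 'e': node 3→4  emit P0@[19:22]
i=23 'd': node 4→11 (via fail)
i=24 'e': node 11→12  emit P2@[23:24]
i=25 'c': node 12→1 (via fail)
i=26 'c': node 1→2
i=27 'b': node 2→5 (via fail)
i=28 'a': node 5→6
i=29 'a': node 6→7
i=30 'd': node 7→8
i=31 'd': node 8→9
i=32 'e': node 9→10  emit P1@[27:32],P2@[31:32]
i=33 'b': node 10→5 (via fail)
i=34 'a': node 5→6
i=35 'a': node 6→7
i=36 'd': node 7→8
i=37 'd': node 8→9
i=38 'e': node 9→10  emit P1@[33:38],P2@[37:38]
i=39 'd': node 10→11 (via fail)
i=40 'e': node 11→12  emit P2@[39:40]
i=41 'c': node 12→1 (via fail)
i=42 'c': node 1→2
i=43 'c': node 2→3
i=44 'e': node 3→4  emit P0@[41:44]
i=45 'b': node 4→5 (via fail)
i=46 'c': node 5→1 (via fail)
i=47 'c': node 1→2
i=48 'c': node 2→3
i=49 'e': node 3→4  emit P0@[46:49]
i=50 'd': node 4→11 (via fail)
i=51 'e': node 11→12  emit P2@[50:51]
i=52 'd': node 12→11 (via fail)
i=53 'e': node 11→12  emit P2@[52:53]
i=54 'c': node 12→1 (via fail)
i=55 'c': node 1→2
i=56 'c': node 2→3
i=57 'e': node 3→4  emit P0@[54:57]
i=58 'c': node 4→1 (via fail)
i=59 'c': node 1→2
i=60 'c': node 2→3
i=61 'e': node 3→4  emit P0@[58:61]
i=62 'b': node 4→5 (via fail)
i=63 'a': node 5→6
i=64 'a': node 6→7
i=65 'd': node 7→8
i=66 'd': node 8→9

Result: [[8,1],[8,2],[13,0],[17,0],[22,0],[24,2],[32,1],[32,2],[38,1],[38,2],[40,2],[44,0],[49,0],[51,2],[53,2],[57,0],[61,0]]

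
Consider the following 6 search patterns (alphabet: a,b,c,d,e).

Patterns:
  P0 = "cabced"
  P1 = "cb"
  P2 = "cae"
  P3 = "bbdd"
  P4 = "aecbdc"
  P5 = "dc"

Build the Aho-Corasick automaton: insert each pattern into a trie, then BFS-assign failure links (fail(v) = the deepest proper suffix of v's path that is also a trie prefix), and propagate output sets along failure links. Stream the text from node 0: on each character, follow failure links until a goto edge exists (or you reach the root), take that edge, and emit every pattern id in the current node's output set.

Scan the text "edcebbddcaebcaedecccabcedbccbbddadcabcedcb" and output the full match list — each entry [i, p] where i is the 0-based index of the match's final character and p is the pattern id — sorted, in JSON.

Build automaton:
Trie (insert patterns):
  0='ε' goto a→13 b→9 c→1 d→19
  1='c' goto a→2 b→7
  2='ca' goto b→3 e→8
  3='cab' goto c→4
  4='cabc' goto e→5
  5='cabce' goto d→6
  6='cabced' goto ·  ←P0
  7='cb' goto ·  ←P1
  8='cae' goto ·  ←P2
  9='b' goto b→10
  10='bb' goto d→11
  11='bbd' goto d→12
  12='bbdd' goto ·  ←P3
  13='a' goto e→14
  14='ae' goto c→15
  15='aec' goto b→16
  16='aecb' goto d→17
  17='aecbd' goto c→18
  18='aecbdc' goto ·  ←P4
  19='d' goto c→20
  20='dc' goto ·  ←P5

Failure links (BFS by depth):
  fail(1) 'c': from fail(0)=0 chase 'c': 0 ⇒ 0;  out=∅∪out(0)=∅
  fail(9) 'b': from fail(0)=0 chase 'b': 0 ⇒ 0;  out=∅∪out(0)=∅
  fail(13) 'a': from fail(0)=0 chase 'a': 0 ⇒ 0;  out=∅∪out(0)=∅
  fail(19) 'd': from fail(0)=0 chase 'd': 0 ⇒ 0;  out=∅∪out(0)=∅
  fail(2) 'ca': from fail(1)=0 chase 'a': 0 ⇒ 13;  out=∅∪out(13)=∅
  fail(7) 'cb': from fail(1)=0 chase 'b': 0 ⇒ 9;  out={1}∪out(9)={1}
  fail(10) 'bb': from fail(9)=0 chase 'b': 0 ⇒ 9;  out=∅∪out(9)=∅
  fail(14) 'ae': from fail(13)=0 chase 'e': 0 ⇒ 0;  out=∅∪out(0)=∅
  fail(20) 'dc': from fail(19)=0 chase 'c': 0 ⇒ 1;  out={5}∪out(1)={5}
  fail(3) 'cab': from fail(2)=13 chase 'b': 13→0 ⇒ 9;  out=∅∪out(9)=∅
  fail(8) 'cae': from fail(2)=13 chase 'e': 13 ⇒ 14;  out={2}∪out(14)={2}
  fail(11) 'bbd': from fail(10)=9 chase 'd': 9→0 ⇒ 19;  out=∅∪out(19)=∅
  fail(15) 'aec': from fail(14)=0 chase 'c': 0 ⇒ 1;  out=∅∪out(1)=∅
  fail(4) 'cabc': from fail(3)=9 chase 'c': 9→0 ⇒ 1;  out=∅∪out(1)=∅
  fail(12) 'bbdd': from fail(11)=19 chase 'd': 19→0 ⇒ 19;  out={3}∪out(19)={3}
  fail(16) 'aecb': from fail(15)=1 chase 'b': 1 ⇒ 7;  out=∅∪out(7)={1}
  fail(5) 'cabce': from fail(4)=1 chase 'e': 1→0 ⇒ 0;  out=∅∪out(0)=∅
  fail(17) 'aecbd': from fail(16)=7 chase 'd': 7→9→0 ⇒ 19;  out=∅∪out(19)=∅
  fail(6) 'cabced': from fail(5)=0 chase 'd': 0 ⇒ 19;  out={0}∪out(19)={0}
  fail(18) 'aecbdc': from fail(17)=19 chase 'c': 19 ⇒ 20;  out={4}∪out(20)={4,5}

Scan:
[0] read 'e'  n0⇒n0
[1] read 'd'  n0⇒n19
[2] read 'c'  n19⇒n20  → match P5@[1:2]
[3] read 'e'  n20⇒n0 (via fail)
[4] read 'b'  n0⇒n9
[5] read 'b'  n9⇒n10
[6] read 'd'  n10⇒n11
[7] read 'd'  n11⇒n12  → match P3@[4:7]
[8] read 'c'  n12⇒n20 (via fail)  → match P5@[7:8]
[9] read 'a'  n20⇒n2 (via fail)
[10] read 'e'  n2⇒n8  → match P2@[8:10]
[11] read 'b'  n8⇒n9 (via fail)
[12] read 'c'  n9⇒n1 (via fail)
[13] read 'a'  n1⇒n2
[14] read 'e'  n2⇒n8  → match P2@[12:14]
[15] read 'd'  n8⇒n19 (via fail)
[16] read 'e'  n19⇒n0 (via fail)
[17] read 'c'  n0⇒n1
[18] read 'c'  n1⇒n1 (via fail)
[19] read 'c'  n1⇒n1 (via fail)
[20] read 'a'  n1⇒n2
[21] read 'b'  n2⇒n3
[22] read 'c'  n3⇒n4
[23] read 'e'  n4⇒n5
[24] read 'd'  n5⇒n6  → match P0@[19:24]
[25] read 'b'  n6⇒n9 (via fail)
[26] read 'c'  n9⇒n1 (via fail)
[27] read 'c'  n1⇒n1 (via fail)
[28] read 'b'  n1⇒n7  → match P1@[27:28]
[29] read 'b'  n7⇒n10 (via fail)
[30] read 'd'  n10⇒n11
[31] read 'd'  n11⇒n12  → match P3@[28:31]
[32] read 'a'  n12⇒n13 (via fail)
[33] read 'd'  n13⇒n19 (via fail)
[34] read 'c'  n19⇒n20  → match P5@[33:34]
[35] read 'a'  n20⇒n2 (via fail)
[36] read 'b'  n2⇒n3
[37] read 'c'  n3⇒n4
[38] read 'e'  n4⇒n5
[39] read 'd'  n5⇒n6  → match P0@[34:39]
[40] read 'c'  n6⇒n20 (via fail)  → match P5@[39:40]
[41] read 'b'  n20⇒n7 (via fail)  → match P1@[40:41]

Result: [[2,5],[7,3],[8,5],[10,2],[14,2],[24,0],[28,1],[31,3],[34,5],[39,0],[40,5],[41,1]]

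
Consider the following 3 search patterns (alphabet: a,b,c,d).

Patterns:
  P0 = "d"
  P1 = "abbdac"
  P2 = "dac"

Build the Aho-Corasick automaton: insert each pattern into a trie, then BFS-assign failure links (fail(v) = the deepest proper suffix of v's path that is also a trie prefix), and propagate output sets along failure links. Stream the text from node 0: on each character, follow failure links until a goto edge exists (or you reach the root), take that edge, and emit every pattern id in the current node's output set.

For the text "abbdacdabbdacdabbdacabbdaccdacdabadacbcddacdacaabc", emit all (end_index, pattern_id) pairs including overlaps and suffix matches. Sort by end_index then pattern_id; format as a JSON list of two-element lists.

Build:
Trie (insert patterns):
  n0 'ε': a→2 d→1
  n1 'd': a→8  ←P0
  n2 'a': b→3
  n3 'ab': b→4
  n4 'abb': d→5
  n5 'abbd': a→6
  n6 'abbda': c→7
  n7 'abbdac': ·  ←P1
  n8 'da': c→9
  n9 'dac': ·  ←P2

Failure links (BFS by depth):
  fail(1) 'd': from fail(0)=0 chase 'd': 0 ⇒ 0;  out={0}∪out(0)={0}
  fail(2) 'a': from fail(0)=0 chase 'a': 0 ⇒ 0;  out=∅∪out(0)=∅
  fail(3) 'ab': from fail(2)=0 chase 'b': 0 ⇒ 0;  out=∅∪out(0)=∅
  fail(8) 'da': from fail(1)=0 chase 'a': 0 ⇒ 2;  out=∅∪out(2)=∅
  fail(4) 'abb': from fail(3)=0 chase 'b': 0 ⇒ 0;  out=∅∪out(0)=∅
  fail(9) 'dac': from fail(8)=2 chase 'c': 2→0 ⇒ 0;  out={2}∪out(0)={2}
  fail(5) 'abbd': from fail(4)=0 chase 'd': 0 ⇒ 1;  out=∅∪out(1)={0}
  fail(6) 'abbda': from fail(5)=1 chase 'a': 1 ⇒ 8;  out=∅∪out(8)=∅
  fail(7) 'abbdac': from fail(6)=8 chase 'c': 8 ⇒ 9;  out={1}∪out(9)={1,2}

Text stream:
pos 0 'a': at 2
pos 1 'b': at 3
pos 2 'b': at 4
pos 3 'd': at 5  → match P0@[3:3]
pos 4 'a': at 6
pos 5 'c': at 7  → match P1@[0:5],P2@[3:5]
pos 6 'd': at 1 ·f  → match P0@[6:6]
pos 7 'a': at 8
pos 8 'b': at 3 ·f
pos 9 'b': at 4
pos 10 'd': at 5  → match P0@[10:10]
pos 11 'a': at 6
pos 12 'c': at 7  → match P1@[7:12],P2@[10:12]
pos 13 'd': at 1 ·f  → match P0@[13:13]
pos 14 'a': at 8
pos 15 'b': at 3 ·f
pos 16 'b': at 4
pos 17 'd': at 5  → match P0@[17:17]
pos 18 'a': at 6
pos 19 'c': at 7  → match P1@[14:19],P2@[17:19]
pos 20 'a': at 2 ·f
pos 21 'b': at 3
pos 22 'b': at 4
pos 23 'd': at 5  → match P0@[23:23]
pos 24 'a': at 6
pos 25 'c': at 7  → match P1@[20:25],P2@[23:25]
pos 26 'c': at 0 ·f
pos 27 'd': at 1  → match P0@[27:27]
pos 28 'a': at 8
pos 29 'c': at 9  → match P2@[27:29]
pos 30 'd': at 1 ·f  → match P0@[30:30]
pos 31 'a': at 8
pos 32 'b': at 3 ·f
pos 33 'a': at 2 ·f
pos 34 'd': at 1 ·f  → match P0@[34:34]
pos 35 'a': at 8
pos 36 'c': at 9  → match P2@[34:36]
pos 37 'b': at 0 ·f
pos 38 'c': at 0
pos 39 'd': at 1  → match P0@[39:39]
pos 40 'd': at 1 ·f  → match P0@[40:40]
pos 41 'a': at 8
pos 42 'c': at 9  → match P2@[40:42]
pos 43 'd': at 1 ·f  → match P0@[43:43]
pos 44 'a': at 8
pos 45 'c': at 9  → match P2@[43:45]
pos 46 'a': at 2 ·f
pos 47 'a': at 2 ·f
pos 48 'b': at 3
pos 49 'c': at 0 ·f

Matches: [[3,0],[5,1],[5,2],[6,0],[10,0],[12,1],[12,2],[13,0],[17,0],[19,1],[19,2],[23,0],[25,1],[25,2],[27,0],[29,2],[30,0],[34,0],[36,2],[39,0],[40,0],[42,2],[43,0],[45,2]]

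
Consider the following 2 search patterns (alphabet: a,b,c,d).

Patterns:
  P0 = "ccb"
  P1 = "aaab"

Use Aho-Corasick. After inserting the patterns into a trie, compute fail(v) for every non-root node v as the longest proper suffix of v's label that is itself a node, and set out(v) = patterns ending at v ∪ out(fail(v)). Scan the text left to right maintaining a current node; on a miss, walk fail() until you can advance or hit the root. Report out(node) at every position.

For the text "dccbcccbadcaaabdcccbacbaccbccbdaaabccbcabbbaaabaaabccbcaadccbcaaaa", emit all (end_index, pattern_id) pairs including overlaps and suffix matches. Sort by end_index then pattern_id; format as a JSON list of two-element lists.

Build automaton:
Trie (insert patterns):
  0='ε' goto a→4 c→1
  1='c' goto c→2
  2='cc' goto b→3
  3='ccb' goto ·  [P0 ends]
  4='a' goto a→5
  5='aa' goto a→6
  6='aaa' goto b→7
  7='aaab' goto ·  [P1 ends]

Failure links (BFS by depth):
  n1('c'): parent n0 fail=0; on 'c' 0 → fail=0;  out ∅∪∅=∅
  n4('a'): parent n0 fail=0; on 'a' 0 → fail=0;  out ∅∪∅=∅
  n2('cc'): parent n1 fail=0; on 'c' 0 → fail=1;  out ∅∪∅=∅
  n5('aa'): parent n4 fail=0; on 'a' 0 → fail=4;  out ∅∪∅=∅
  n3('ccb'): parent n2 fail=1; on 'b' 1→0 → fail=0;  out {0}∪∅={0}
  n6('aaa'): parent n5 fail=4; on 'a' 4 → fail=5;  out ∅∪∅=∅
  n7('aaab'): parent n6 fail=5; on 'b' 5→4→0 → fail=0;  out {1}∪∅={1}

Text stream:
i=0 'd': node 0→0
i=1 'c': node 0→1
i=2 'c': node 1→2
i=3 'b': node 2→3  → match P0@[1:3]
i=4 'c': node 3→1 ·f
i=5 'c': node 1→2
i=6 'c': node 2→2 ·f
i=7 'b': node 2→3  → match P0@[5:7]
i=8 'a': node 3→4 ·f
i=9 'd': node 4→0 ·f
i=10 'c': node 0→1
i=11 'a': node 1→4 ·f
i=12 'a': node 4→5
i=13 'a': node 5→6
i=14 'b': node 6→7  → match P1@[11:14]
i=15 'd': node 7→0 ·f
i=16 'c': node 0→1
i=17 'c': node 1→2
i=18 'c': node 2→2 ·f
i=19 'b': node 2→3  → match P0@[17:19]
i=20 'a': node 3→4 ·f
i=21 'c': node 4→1 ·f
i=22 'b': node 1→0 ·f
i=23 'a': node 0→4
i=24 'c': node 4→1 ·f
i=25 'c': node 1→2
i=26 'b': node 2→3  → match P0@[24:26]
i=27 'c': node 3→1 ·f
i=28 'c': node 1→2
i=29 'b': node 2→3  → match P0@[27:29]
i=30 'd': node 3→0 ·f
i=31 'a': node 0→4
i=32 'a': node 4→5
i=33 'a': node 5→6
i=34 'b': node 6→7  → match P1@[31:34]
i=35 'c': node 7→1 ·f
i=36 'c': node 1→2
i=37 'b': node 2→3  → match P0@[35:37]
i=38 'c': node 3→1 ·f
i=39 'a': node 1→4 ·f
i=40 'b': node 4→0 ·f
i=41 'b': node 0→0
i=42 'b': node 0→0
i=43 'a': node 0→4
i=44 'a': node 4→5
i=45 'a': node 5→6
i=46 'b': node 6→7  → match P1@[43:46]
i=47 'a': node 7→4 ·f
i=48 'a': node 4→5
i=49 'a': node 5→6
i=50 'b': node 6→7  → match P1@[47:50]
i=51 'c': node 7→1 ·f
i=52 'c': node 1→2
i=53 'b': node 2→3  → match P0@[51:53]
i=54 'c': node 3→1 ·f
i=55 'a': node 1→4 ·f
i=56 'a': node 4→5
i=57 'd': node 5→0 ·f
i=58 'c': node 0→1
i=59 'c': node 1→2
i=60 'b': node 2→3  → match P0@[58:60]
i=61 'c': node 3→1 ·f
i=62 'a': node 1→4 ·f
i=63 'a': node 4→5
i=64 'a': node 5→6
i=65 'a': node 6→6 ·f

Matches: [[3,0],[7,0],[14,1],[19,0],[26,0],[29,0],[34,1],[37,0],[46,1],[50,1],[53,0],[60,0]]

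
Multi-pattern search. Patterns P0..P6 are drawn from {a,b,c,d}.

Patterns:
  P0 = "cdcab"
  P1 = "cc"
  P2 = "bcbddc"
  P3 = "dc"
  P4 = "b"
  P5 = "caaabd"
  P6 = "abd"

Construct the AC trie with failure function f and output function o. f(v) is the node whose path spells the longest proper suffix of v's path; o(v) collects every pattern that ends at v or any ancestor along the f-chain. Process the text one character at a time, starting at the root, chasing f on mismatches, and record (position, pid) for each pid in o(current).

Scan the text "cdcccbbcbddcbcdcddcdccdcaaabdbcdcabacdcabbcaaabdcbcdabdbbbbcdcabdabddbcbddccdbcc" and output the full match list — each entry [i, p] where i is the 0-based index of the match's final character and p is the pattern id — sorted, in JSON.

Build:
Trie (insert patterns):
  n0 'ε': a→20 b→7 c→1 d→13
  n1 'c': a→15 c→6 d→2
  n2 'cd': c→3
  n3 'cdc': a→4
  n4 'cdca': b→5
  n5 'cdcab': ·  [P0 ends]
  n6 'cc': ·  [P1 ends]
  n7 'b': c→8  [P4 ends]
  n8 'bc': b→9
  n9 'bcb': d→10
  n10 'bcbd': d→11
  n11 'bcbdd': c→12
  n12 'bcbddc': ·  [P2 ends]
  n13 'd': c→14
  n14 'dc': ·  [P3 ends]
  n15 'ca': a→16
  n16 'caa': a→17
  n17 'caaa': b→18
  n18 'caaab': d→19
  n19 'caaabd': ·  [P5 ends]
  n20 'a': b→21
  n21 'ab': d→22
  n22 'abd': ·  [P6 ends]

BFS fail/out derivation:
  fail(1) 'c': from fail(0)=0 chase 'c': 0 ⇒ 0;  out=∅∪out(0)=∅
  fail(7) 'b': from fail(0)=0 chase 'b': 0 ⇒ 0;  out={4}∪out(0)={4}
  fail(13) 'd': from fail(0)=0 chase 'd': 0 ⇒ 0;  out=∅∪out(0)=∅
  fail(20) 'a': from fail(0)=0 chase 'a': 0 ⇒ 0;  out=∅∪out(0)=∅
  fail(2) 'cd': from fail(1)=0 chase 'd': 0 ⇒ 13;  out=∅∪out(13)=∅
  fail(6) 'cc': from fail(1)=0 chase 'c': 0 ⇒ 1;  out={1}∪out(1)={1}
  fail(8) 'bc': from fail(7)=0 chase 'c': 0 ⇒ 1;  out=∅∪out(1)=∅
  fail(14) 'dc': from fail(13)=0 chase 'c': 0 ⇒ 1;  out={3}∪out(1)={3}
  fail(15) 'ca': from fail(1)=0 chase 'a': 0 ⇒ 20;  out=∅∪out(20)=∅
  fail(21) 'ab': from fail(20)=0 chase 'b': 0 ⇒ 7;  out=∅∪out(7)={4}
  fail(3) 'cdc': from fail(2)=13 chase 'c': 13 ⇒ 14;  out=∅∪out(14)={3}
  fail(9) 'bcb': from fail(8)=1 chase 'b': 1→0 ⇒ 7;  out=∅∪out(7)={4}
  fail(16) 'caa': from fail(15)=20 chase 'a': 20→0 ⇒ 20;  out=∅∪out(20)=∅
  fail(22) 'abd': from fail(21)=7 chase 'd': 7→0 ⇒ 13;  out={6}∪out(13)={6}
  fail(4) 'cdca': from fail(3)=14 chase 'a': 14→1 ⇒ 15;  out=∅∪out(15)=∅
  fail(10) 'bcbd': from fail(9)=7 chase 'd': 7→0 ⇒ 13;  out=∅∪out(13)=∅
  fail(17) 'caaa': from fail(16)=20 chase 'a': 20→0 ⇒ 20;  out=∅∪out(20)=∅
  fail(5) 'cdcab': from fail(4)=15 chase 'b': 15→20 ⇒ 21;  out={0}∪out(21)={0,4}
  fail(11) 'bcbdd': from fail(10)=13 chase 'd': 13→0 ⇒ 13;  out=∅∪out(13)=∅
  fail(18) 'caaab': from fail(17)=20 chase 'b': 20 ⇒ 21;  out=∅∪out(21)={4}
  fail(12) 'bcbddc': from fail(11)=13 chase 'c': 13 ⇒ 14;  out={2}∪out(14)={2,3}
  fail(19) 'caaabd': from fail(18)=21 chase 'd': 21 ⇒ 22;  out={5}∪out(22)={5,6}

Text stream:
[0] read 'c'  n0⇒n1
[1] read 'd'  n1⇒n2
[2] read 'c'  n2⇒n3  emit P3@[1:2]
[3] read 'c'  n3⇒n6 (via fail)  emit P1@[2:3]
[4] read 'c'  n6⇒n6 (via fail)  emit P1@[3:4]
[5] read 'b'  n6⇒n7 (via fail)  emit P4@[5:5]
[6] read 'b'  n7⇒n7 (via fail)  emit P4@[6:6]
[7] read 'c'  n7⇒n8
[8] read 'b'  n8⇒n9  emit P4@[8:8]
[9] read 'd'  n9⇒n10
[10] read 'd'  n10⇒n11
[11] read 'c'  n11⇒n12  emit P2@[6:11],P3@[10:11]
[12] read 'b'  n12⇒n7 (via fail)  emit P4@[12:12]
[13] read 'c'  n7⇒n8
[14] read 'd'  n8⇒n2 (via fail)
[15] read 'c'  n2⇒n3  emit P3@[14:15]
[16] read 'd'  n3⇒n2 (via fail)
[17] read 'd'  n2⇒n13 (via fail)
[18] read 'c'  n13⇒n14  emit P3@[17:18]
[19] read 'd'  n14⇒n2 (via fail)
[20] read 'c'  n2⇒n3  emit P3@[19:20]
[21] read 'c'  n3⇒n6 (via fail)  emit P1@[20:21]
[22] read 'd'  n6⇒n2 (via fail)
[23] read 'c'  n2⇒n3  emit P3@[22:23]
[24] read 'a'  n3⇒n4
[25] read 'a'  n4⇒n16 (via fail)
[26] read 'a'  n16⇒n17
[27] read 'b'  n17⇒n18  emit P4@[27:27]
[28] read 'd'  n18⇒n19  emit P5@[23:28],P6@[26:28]
[29] read 'b'  n19⇒n7 (via fail)  emit P4@[29:29]
[30] read 'c'  n7⇒n8
[31] read 'd'  n8⇒n2 (via fail)
[32] read 'c'  n2⇒n3  emit P3@[31:32]
[33] read 'a'  n3⇒n4
[34] read 'b'  n4⇒n5  emit P0@[30:34],P4@[34:34]
[35] read 'a'  n5⇒n20 (via fail)
[36] read 'c'  n20⇒n1 (via fail)
[37] read 'd'  n1⇒n2
[38] read 'c'  n2⇒n3  emit P3@[37:38]
[39] read 'a'  n3⇒n4
[40] read 'b'  n4⇒n5  emit P0@[36:40],P4@[40:40]
[41] read 'b'  n5⇒n7 (via fail)  emit P4@[41:41]
[42] read 'c'  n7⇒n8
[43] read 'a'  n8⇒n15 (via fail)
[44] read 'a'  n15⇒n16
[45] read 'a'  n16⇒n17
[46] read 'b'  n17⇒n18  emit P4@[46:46]
[47] read 'd'  n18⇒n19  emit P5@[42:47],P6@[45:47]
[48] read 'c'  n19⇒n14 (via fail)  emit P3@[47:48]
[49] read 'b'  n14⇒n7 (via fail)  emit P4@[49:49]
[50] read 'c'  n7⇒n8
[51] read 'd'  n8⇒n2 (via fail)
[52] read 'a'  n2⇒n20 (via fail)
[53] read 'b'  n20⇒n21  emit P4@[53:53]
[54] read 'd'  n21⇒n22  emit P6@[52:54]
[55] read 'b'  n22⇒n7 (via fail)  emit P4@[55:55]
[56] read 'b'  n7⇒n7 (via fail)  emit P4@[56:56]
[57] read 'b'  n7⇒n7 (via fail)  emit P4@[57:57]
[58] read 'b'  n7⇒n7 (via fail)  emit P4@[58:58]
[59] read 'c'  n7⇒n8
[60] read 'd'  n8⇒n2 (via fail)
[61] read 'c'  n2⇒n3  emit P3@[60:61]
[62] read 'a'  n3⇒n4
[63] read 'b'  n4⇒n5  emit P0@[59:63],P4@[63:63]
[64] read 'd'  n5⇒n22 (via fail)  emit P6@[62:64]
[65] read 'a'  n22⇒n20 (via fail)
[66] read 'b'  n20⇒n21  emit P4@[66:66]
[67] read 'd'  n21⇒n22  emit P6@[65:67]
[68] read 'd'  n22⇒n13 (via fail)
[69] read 'b'  n13⇒n7 (via fail)  emit P4@[69:69]
[70] read 'c'  n7⇒n8
[71] read 'b'  n8⇒n9  emit P4@[71:71]
[72] read 'd'  n9⇒n10
[73] read 'd'  n10⇒n11
[74] read 'c'  n11⇒n12  emit P2@[69:74],P3@[73:74]
[75] read 'c'  n12⇒n6 (via fail)  emit P1@[74:75]
[76] read 'd'  n6⇒n2 (via fail)
[77] read 'b'  n2⇒n7 (via fail)  emit P4@[77:77]
[78] read 'c'  n7⇒n8
[79] read 'c'  n8⇒n6 (via fail)  emit P1@[78:79]

Matches: [[2,3],[3,1],[4,1],[5,4],[6,4],[8,4],[11,2],[11,3],[12,4],[15,3],[18,3],[20,3],[21,1],[23,3],[27,4],[28,5],[28,6],[29,4],[32,3],[34,0],[34,4],[38,3],[40,0],[40,4],[41,4],[46,4],[47,5],[47,6],[48,3],[49,4],[53,4],[54,6],[55,4],[56,4],[57,4],[58,4],[61,3],[63,0],[63,4],[64,6],[66,4],[67,6],[69,4],[71,4],[74,2],[74,3],[75,1],[77,4],[79,1]]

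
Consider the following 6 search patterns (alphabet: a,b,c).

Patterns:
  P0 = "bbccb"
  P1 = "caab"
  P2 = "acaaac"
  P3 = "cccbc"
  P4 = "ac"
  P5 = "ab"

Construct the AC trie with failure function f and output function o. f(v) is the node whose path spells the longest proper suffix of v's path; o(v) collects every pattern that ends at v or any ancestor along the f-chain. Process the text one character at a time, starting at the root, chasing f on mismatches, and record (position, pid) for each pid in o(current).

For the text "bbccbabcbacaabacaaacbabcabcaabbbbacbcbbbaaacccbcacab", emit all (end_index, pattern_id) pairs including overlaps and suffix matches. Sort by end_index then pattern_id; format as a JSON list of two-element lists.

Construct AC machine:
Trie (insert patterns):
  0='ε' goto a→10 b→1 c→6
  1='b' goto b→2
  2='bb' goto c→3
  3='bbc' goto c→4
  4='bbcc' goto b→5
  5='bbccb' goto ·  ←P0
  6='c' goto a→7 c→16
  7='ca' goto a→8
  8='caa' goto b→9
  9='caab' goto ·  ←P1
  10='a' goto b→20 c→11
  11='ac' goto a→12  ←P4
  12='aca' goto a→13
  13='acaa' goto a→14
  14='acaaa' goto c→15
  15='acaaac' goto ·  ←P2
  16='cc' goto c→17
  17='ccc' goto b→18
  18='cccb' goto c→19
  19='cccbc' goto ·  ←P3
  20='ab' goto ·  ←P5

Failure links (BFS by depth):
  n1('b'): parent n0 fail=0; on 'b' 0 → fail=0;  out ∅∪∅=∅
  n6('c'): parent n0 fail=0; on 'c' 0 → fail=0;  out ∅∪∅=∅
  n10('a'): parent n0 fail=0; on 'a' 0 → fail=0;  out ∅∪∅=∅
  n2('bb'): parent n1 fail=0; on 'b' 0 → fail=1;  out ∅∪∅=∅
  n7('ca'): parent n6 fail=0; on 'a' 0 → fail=10;  out ∅∪∅=∅
  n11('ac'): parent n10 fail=0; on 'c' 0 → fail=6;  out {4}∪∅={4}
  n16('cc'): parent n6 fail=0; on 'c' 0 → fail=6;  out ∅∪∅=∅
  n20('ab'): parent n10 fail=0; on 'b' 0 → fail=1;  out {5}∪∅={5}
  n3('bbc'): parent n2 fail=1; on 'c' 1→0 → fail=6;  out ∅∪∅=∅
  n8('caa'): parent n7 fail=10; on 'a' 10→0 → fail=10;  out ∅∪∅=∅
  n12('aca'): parent n11 fail=6; on 'a' 6 → fail=7;  out ∅∪∅=∅
  n17('ccc'): parent n16 fail=6; on 'c' 6 → fail=16;  out ∅∪∅=∅
  n4('bbcc'): parent n3 fail=6; on 'c' 6 → fail=16;  out ∅∪∅=∅
  n9('caab'): parent n8 fail=10; on 'b' 10 → fail=20;  out {1}∪{5}={1,5}
  n13('acaa'): parent n12 fail=7; on 'a' 7 → fail=8;  out ∅∪∅=∅
  n18('cccb'): parent n17 fail=16; on 'b' 16→6→0 → fail=1;  out ∅∪∅=∅
  n5('bbccb'): parent n4 fail=16; on 'b' 16→6→0 → fail=1;  out {0}∪∅={0}
  n14('acaaa'): parent n13 fail=8; on 'a' 8→10→0 → fail=10;  out ∅∪∅=∅
  n19('cccbc'): parent n18 fail=1; on 'c' 1→0 → fail=6;  out {3}∪∅={3}
  n15('acaaac'): parent n14 fail=10; on 'c' 10 → fail=11;  out {2}∪{4}={2,4}

Scan:
pos 0 'b': at 1
pos 1 'b': at 2
pos 2 'c': at 3
pos 3 'c': at 4
pos 4 'b': at 5  emit P0@[0:4]
pos 5 'a': at 10 (via fail)
pos 6 'b': at 20  emit P5@[5:6]
pos 7 'c': at 6 (via fail)
pos 8 'b': at 1 (via fail)
pos 9 'a': at 10 (via fail)
pos 10 'c': at 11  emit P4@[9:10]
pos 11 'a': at 12
pos 12 'a': at 13
pos 13 'b': at 9 (via fail)  emit P1@[10:13],P5@[12:13]
pos 14 'a': at 10 (via fail)
pos 15 'c': at 11  emit P4@[14:15]
pos 16 'a': at 12
pos 17 'a': at 13
pos 18 'a': at 14
pos 19 'c': at 15  emit P2@[14:19],P4@[18:19]
pos 20 'b': at 1 (via fail)
pos 21 'a': at 10 (via fail)
pos 22 'b': at 20  emit P5@[21:22]
pos 23 'c': at 6 (via fail)
pos 24 'a': at 7
pos 25 'b': at 20 (via fail)  emit P5@[24:25]
pos 26 'c': at 6 (via fail)
pos 27 'a': at 7
pos 28 'a': at 8
pos 29 'b': at 9  emit P1@[26:29],P5@[28:29]
pos 30 'b': at 2 (via fail)
pos 31 'b': at 2 (via fail)
pos 32 'b': at 2 (via fail)
pos 33 'a': at 10 (via fail)
pos 34 'c': at 11  emit P4@[33:34]
pos 35 'b': at 1 (via fail)
pos 36 'c': at 6 (via fail)
pos 37 'b': at 1 (via fail)
pos 38 'b': at 2
pos 39 'b': at 2 (via fail)
pos 40 'a': at 10 (via fail)
pos 41 'a': at 10 (via fail)
pos 42 'a': at 10 (via fail)
pos 43 'c': at 11  emit P4@[42:43]
pos 44 'c': at 16 (via fail)
pos 45 'c': at 17
pos 46 'b': at 18
pos 47 'c': at 19  emit P3@[43:47]
pos 48 'a': at 7 (via fail)
pos 49 'c': at 11 (via fail)  emit P4@[48:49]
pos 50 'a': at 12
pos 51 'b': at 20 (via fail)  emit P5@[50:51]

Matches: [[4,0],[6,5],[10,4],[13,1],[13,5],[15,4],[19,2],[19,4],[22,5],[25,5],[29,1],[29,5],[34,4],[43,4],[47,3],[49,4],[51,5]]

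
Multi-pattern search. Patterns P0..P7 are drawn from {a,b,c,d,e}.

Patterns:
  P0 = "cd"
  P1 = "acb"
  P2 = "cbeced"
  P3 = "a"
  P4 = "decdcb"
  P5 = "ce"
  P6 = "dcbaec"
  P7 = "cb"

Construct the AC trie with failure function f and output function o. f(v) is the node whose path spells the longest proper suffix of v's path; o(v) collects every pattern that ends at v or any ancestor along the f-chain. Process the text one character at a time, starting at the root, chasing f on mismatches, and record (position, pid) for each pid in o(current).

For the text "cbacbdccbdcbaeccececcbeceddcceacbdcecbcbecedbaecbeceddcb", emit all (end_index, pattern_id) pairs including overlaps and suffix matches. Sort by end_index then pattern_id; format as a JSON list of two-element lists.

Build:
Trie nodes:
  0='ε' goto a→3 c→1 d→11
  1='c' goto b→6 d→2 e→17
  2='cd' goto ·  ←P0
  3='a' goto c→4  ←P3
  4='ac' goto b→5
  5='acb' goto ·  ←P1
  6='cb' goto e→7  ←P7
  7='cbe' goto c→8
  8='cbec' goto e→9
  9='cbece' goto d→10
  10='cbeced' goto ·  ←P2
  11='d' goto c→18 e→12
  12='de' goto c→13
  13='dec' goto d→14
  14='decd' goto c→15
  15='decdc' goto b→16
  16='decdcb' goto ·  ←P4
  17='ce' goto ·  ←P5
  18='dc' goto b→19
  19='dcb' goto a→20
  20='dcba' goto e→21
  21='dcbae' goto c→22
  22='dcbaec' goto ·  ←P6

Failure links (BFS by depth):
  n1('c'): parent n0 fail=0; on 'c' 0 → fail=0;  out ∅∪∅=∅
  n3('a'): parent n0 fail=0; on 'a' 0 → fail=0;  out {3}∪∅={3}
  n11('d'): parent n0 fail=0; on 'd' 0 → fail=0;  out ∅∪∅=∅
  n2('cd'): parent n1 fail=0; on 'd' 0 → fail=11;  out {0}∪∅={0}
  n4('ac'): parent n3 fail=0; on 'c' 0 → fail=1;  out ∅∪∅=∅
  n6('cb'): parent n1 fail=0; on 'b' 0 → fail=0;  out {7}∪∅={7}
  n12('de'): parent n11 fail=0; on 'e' 0 → fail=0;  out ∅∪∅=∅
  n17('ce'): parent n1 fail=0; on 'e' 0 → fail=0;  out {5}∪∅={5}
  n18('dc'): parent n11 fail=0; on 'c' 0 → fail=1;  out ∅∪∅=∅
  n5('acb'): parent n4 fail=1; on 'b' 1 → fail=6;  out {1}∪{7}={1,7}
  n7('cbe'): parent n6 fail=0; on 'e' 0 → fail=0;  out ∅∪∅=∅
  n13('dec'): parent n12 fail=0; on 'c' 0 → fail=1;  out ∅∪∅=∅
  n19('dcb'): parent n18 fail=1; on 'b' 1 → fail=6;  out ∅∪{7}={7}
  n8('cbec'): parent n7 fail=0; on 'c' 0 → fail=1;  out ∅∪∅=∅
  n14('decd'): parent n13 fail=1; on 'd' 1 → fail=2;  out ∅∪{0}={0}
  n20('dcba'): parent n19 fail=6; on 'a' 6→0 → fail=3;  out ∅∪{3}={3}
  n9('cbece'): parent n8 fail=1; on 'e' 1 → fail=17;  out ∅∪{5}={5}
  n15('decdc'): parent n14 fail=2; on 'c' 2→11 → fail=18;  out ∅∪∅=∅
  n21('dcbae'): parent n20 fail=3; on 'e' 3→0 → fail=0;  out ∅∪∅=∅
  n10('cbeced'): parent n9 fail=17; on 'd' 17→0 → fail=11;  out {2}∪∅={2}
  n16('decdcb'): parent n15 fail=18; on 'b' 18 → fail=19;  out {4}∪{7}={4,7}
  n22('dcbaec'): parent n21 fail=0; on 'c' 0 → fail=1;  out {6}∪∅={6}

Run:
[0] read 'c'  n0⇒n1
[1] read 'b'  n1⇒n6  ** P7@[0:1]
[2] read 'a'  n6⇒n3 (via fail)  ** P3@[2:2]
[3] read 'c'  n3⇒n4
[4] read 'b'  n4⇒n5  ** P1@[2:4],P7@[3:4]
[5] read 'd'  n5⇒n11 (via fail)
[6] read 'c'  n11⇒n18
[7] read 'c'  n18⇒n1 (via fail)
[8] read 'b'  n1⇒n6  ** P7@[7:8]
[9] read 'd'  n6⇒n11 (via fail)
[10] read 'c'  n11⇒n18
[11] read 'b'  n18⇒n19  ** P7@[10:11]
[12] read 'a'  n19⇒n20  ** P3@[12:12]
[13] read 'e'  n20⇒n21
[14] read 'c'  n21⇒n22  ** P6@[9:14]
[15] read 'c'  n22⇒n1 (via fail)
[16] read 'e'  n1⇒n17  ** P5@[15:16]
[17] read 'c'  n17⇒n1 (via fail)
[18] read 'e'  n1⇒n17  ** P5@[17:18]
[19] read 'c'  n17⇒n1 (via fail)
[20] read 'c'  n1⇒n1 (via fail)
[21] read 'b'  n1⇒n6  ** P7@[20:21]
[22] read 'e'  n6⇒n7
[23] read 'c'  n7⇒n8
[24] read 'e'  n8⇒n9  ** P5@[23:24]
[25] read 'd'  n9⇒n10  ** P2@[20:25]
[26] read 'd'  n10⇒n11 (via fail)
[27] read 'c'  n11⇒n18
[28] read 'c'  n18⇒n1 (via fail)
[29] read 'e'  n1⇒n17  ** P5@[28:29]
[30] read 'a'  n17⇒n3 (via fail)  ** P3@[30:30]
[31] read 'c'  n3⇒n4
[32] read 'b'  n4⇒n5  ** P1@[30:32],P7@[31:32]
[33] read 'd'  n5⇒n11 (via fail)
[34] read 'c'  n11⇒n18
[35] read 'e'  n18⇒n17 (via fail)  ** P5@[34:35]
[36] read 'c'  n17⇒n1 (via fail)
[37] read 'b'  n1⇒n6  ** P7@[36:37]
[38] read 'c'  n6⇒n1 (via fail)
[39] read 'b'  n1⇒n6  ** P7@[38:39]
[40] read 'e'  n6⇒n7
[41] read 'c'  n7⇒n8
[42] read 'e'  n8⇒n9  ** P5@[41:42]
[43] read 'd'  n9⇒n10  ** P2@[38:43]
[44] read 'b'  n10⇒n0 (via fail)
[45] read 'a'  n0⇒n3  ** P3@[45:45]
[46] read 'e'  n3⇒n0 (via fail)
[47] read 'c'  n0⇒n1
[48] read 'b'  n1⇒n6  ** P7@[47:48]
[49] read 'e'  n6⇒n7
[50] read 'c'  n7⇒n8
[51] read 'e'  n8⇒n9  ** P5@[50:51]
[52] read 'd'  n9⇒n10  ** P2@[47:52]
[53] read 'd'  n10⇒n11 (via fail)
[54] read 'c'  n11⇒n18
[55] read 'b'  n18⇒n19  ** P7@[54:55]

Result: [[1,7],[2,3],[4,1],[4,7],[8,7],[11,7],[12,3],[14,6],[16,5],[18,5],[21,7],[24,5],[25,2],[29,5],[30,3],[32,1],[32,7],[35,5],[37,7],[39,7],[42,5],[43,2],[45,3],[48,7],[51,5],[52,2],[55,7]]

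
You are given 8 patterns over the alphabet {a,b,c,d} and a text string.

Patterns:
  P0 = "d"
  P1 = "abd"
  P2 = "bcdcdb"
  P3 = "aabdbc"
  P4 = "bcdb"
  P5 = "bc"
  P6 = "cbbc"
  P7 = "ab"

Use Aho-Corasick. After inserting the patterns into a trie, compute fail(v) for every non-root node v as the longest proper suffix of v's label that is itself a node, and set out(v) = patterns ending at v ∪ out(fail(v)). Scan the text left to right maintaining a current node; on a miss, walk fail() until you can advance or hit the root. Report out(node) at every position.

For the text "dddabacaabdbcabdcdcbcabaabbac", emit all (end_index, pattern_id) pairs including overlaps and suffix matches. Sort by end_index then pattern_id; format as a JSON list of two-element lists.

Construct AC machine:
Trie (insert patterns):
  n0 'ε': a→2 b→5 c→17 d→1
  n1 'd': ·  ←P0
  n2 'a': a→11 b→3
  n3 'ab': d→4  ←P7
  n4 'abd': ·  ←P1
  n5 'b': c→6
  n6 'bc': d→7  ←P5
  n7 'bcd': b→16 c→8
  n8 'bcdc': d→9
  n9 'bcdcd': b→10
  n10 'bcdcdb': ·  ←P2
  n11 'aa': b→12
  n12 'aab': d→13
  n13 'aabd': b→14
  n14 'aabdb': c→15
  n15 'aabdbc': ·  ←P3
  n16 'bcdb': ·  ←P4
  n17 'c': b→18
  n18 'cb': b→19
  n19 'cbb': c→20
  n20 'cbbc': ·  ←P6

BFS fail/out derivation:
  fail(1) 'd': from fail(0)=0 chase 'd': 0 ⇒ 0;  out={0}∪out(0)={0}
  fail(2) 'a': from fail(0)=0 chase 'a': 0 ⇒ 0;  out=∅∪out(0)=∅
  fail(5) 'b': from fail(0)=0 chase 'b': 0 ⇒ 0;  out=∅∪out(0)=∅
  fail(17) 'c': from fail(0)=0 chase 'c': 0 ⇒ 0;  out=∅∪out(0)=∅
  fail(3) 'ab': from fail(2)=0 chase 'b': 0 ⇒ 5;  out={7}∪out(5)={7}
  fail(6) 'bc': from fail(5)=0 chase 'c': 0 ⇒ 17;  out={5}∪out(17)={5}
  fail(11) 'aa': from fail(2)=0 chase 'a': 0 ⇒ 2;  out=∅∪out(2)=∅
  fail(18) 'cb': from fail(17)=0 chase 'b': 0 ⇒ 5;  out=∅∪out(5)=∅
  fail(4) 'abd': from fail(3)=5 chase 'd': 5→0 ⇒ 1;  out={1}∪out(1)={0,1}
  fail(7) 'bcd': from fail(6)=17 chase 'd': 17→0 ⇒ 1;  out=∅∪out(1)={0}
  fail(12) 'aab': from fail(11)=2 chase 'b': 2 ⇒ 3;  out=∅∪out(3)={7}
  fail(19) 'cbb': from fail(18)=5 chase 'b': 5→0 ⇒ 5;  out=∅∪out(5)=∅
  fail(8) 'bcdc': from fail(7)=1 chase 'c': 1→0 ⇒ 17;  out=∅∪out(17)=∅
  fail(13) 'aabd': from fail(12)=3 chase 'd': 3 ⇒ 4;  out=∅∪out(4)={0,1}
  fail(16) 'bcdb': from fail(7)=1 chase 'b': 1→0 ⇒ 5;  out={4}∪out(5)={4}
  fail(20) 'cbbc': from fail(19)=5 chase 'c': 5 ⇒ 6;  out={6}∪out(6)={5,6}
  fail(9) 'bcdcd': from fail(8)=17 chase 'd': 17→0 ⇒ 1;  out=∅∪out(1)={0}
  fail(14) 'aabdb': from fail(13)=4 chase 'b': 4→1→0 ⇒ 5;  out=∅∪out(5)=∅
  fail(10) 'bcdcdb': from fail(9)=1 chase 'b': 1→0 ⇒ 5;  out={2}∪out(5)={2}
  fail(15) 'aabdbc': from fail(14)=5 chase 'c': 5 ⇒ 6;  out={3}∪out(6)={3,5}

Text stream:
i=0 'd': node 0→1  emit P0@[0:0]
i=1 'd': node 1→1 (via fail)  emit P0@[1:1]
i=2 'd': node 1→1 (via fail)  emit P0@[2:2]
i=3 'a': node 1→2 (via fail)
i=4 'b': node 2→3  emit P7@[3:4]
i=5 'a': node 3→2 (via fail)
i=6 'c': node 2→17 (via fail)
i=7 'a': node 17→2 (via fail)
i=8 'a': node 2→11
i=9 'b': node 11→12  emit P7@[8:9]
i=10 'd': node 12→13  emit P0@[10:10],P1@[8:10]
i=11 'b': node 13→14
i=12 'c': node 14→15  emit P3@[7:12],P5@[11:12]
i=13 'a': node 15→2 (via fail)
i=14 'b': node 2→3  emit P7@[13:14]
i=15 'd': node 3→4  emit P0@[15:15],P1@[13:15]
i=16 'c': node 4→17 (via fail)
i=17 'd': node 17→1 (via fail)  emit P0@[17:17]
i=18 'c': node 1→17 (via fail)
i=19 'b': node 17→18
i=20 'c': node 18→6 (via fail)  emit P5@[19:20]
i=21 'a': node 6→2 (via fail)
i=22 'b': node 2→3  emit P7@[21:22]
i=23 'a': node 3→2 (via fail)
i=24 'a': node 2→11
i=25 'b': node 11→12  emit P7@[24:25]
i=26 'b': node 12→5 (via fail)
i=27 'a': node 5→2 (via fail)
i=28 'c': node 2→17 (via fail)

Result: [[0,0],[1,0],[2,0],[4,7],[9,7],[10,0],[10,1],[12,3],[12,5],[14,7],[15,0],[15,1],[17,0],[20,5],[22,7],[25,7]]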